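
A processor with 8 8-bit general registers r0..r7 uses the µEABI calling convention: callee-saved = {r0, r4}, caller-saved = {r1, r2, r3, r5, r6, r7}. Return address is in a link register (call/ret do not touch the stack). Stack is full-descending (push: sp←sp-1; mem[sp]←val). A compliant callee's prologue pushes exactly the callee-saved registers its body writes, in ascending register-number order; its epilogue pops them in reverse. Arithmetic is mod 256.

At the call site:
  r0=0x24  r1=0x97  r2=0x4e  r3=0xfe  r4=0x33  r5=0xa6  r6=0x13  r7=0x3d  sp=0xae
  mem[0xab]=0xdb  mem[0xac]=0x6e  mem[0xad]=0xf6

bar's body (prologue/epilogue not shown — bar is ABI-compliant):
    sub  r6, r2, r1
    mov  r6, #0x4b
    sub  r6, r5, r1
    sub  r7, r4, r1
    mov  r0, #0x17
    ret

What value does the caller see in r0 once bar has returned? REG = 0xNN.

prologue: push r0 -> mem[0xad]=0x24, sp=0xad
body[0] sub  r6, r2, r1 -> r6=0xb7
body[1] mov  r6, #0x4b -> r6=0x4b
body[2] sub  r6, r5, r1 -> r6=0x0f
body[3] sub  r7, r4, r1 -> r7=0x9c
body[4] mov  r0, #0x17 -> r0=0x17
epilogue: pop r0=0x24, sp=0xae
r0 is callee-saved -> restored

REG = 0x24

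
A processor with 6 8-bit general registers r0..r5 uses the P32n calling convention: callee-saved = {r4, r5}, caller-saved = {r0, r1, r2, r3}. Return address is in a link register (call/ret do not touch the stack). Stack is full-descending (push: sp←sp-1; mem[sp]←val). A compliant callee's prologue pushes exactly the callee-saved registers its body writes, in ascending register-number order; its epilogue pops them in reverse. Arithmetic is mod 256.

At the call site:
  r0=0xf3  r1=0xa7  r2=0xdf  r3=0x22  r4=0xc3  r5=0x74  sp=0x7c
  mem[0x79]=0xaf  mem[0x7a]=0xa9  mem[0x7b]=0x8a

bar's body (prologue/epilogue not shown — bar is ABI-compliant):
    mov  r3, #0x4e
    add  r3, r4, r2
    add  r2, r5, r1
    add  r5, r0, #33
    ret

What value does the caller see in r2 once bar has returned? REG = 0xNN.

REG = 0x1b

prologue: push r5 → mem[0x7b]=0x74, sp=0x7b
body[0] mov  r3, #0x4e → r3=0x4e
body[1] add  r3, r4, r2 → r3=0xa2
body[2] add  r2, r5, r1 → r2=0x1b
body[3] add  r5, r0, #33 → r5=0x14
epilogue: pop r5=0x74, sp=0x7c
r2 is caller-saved → body value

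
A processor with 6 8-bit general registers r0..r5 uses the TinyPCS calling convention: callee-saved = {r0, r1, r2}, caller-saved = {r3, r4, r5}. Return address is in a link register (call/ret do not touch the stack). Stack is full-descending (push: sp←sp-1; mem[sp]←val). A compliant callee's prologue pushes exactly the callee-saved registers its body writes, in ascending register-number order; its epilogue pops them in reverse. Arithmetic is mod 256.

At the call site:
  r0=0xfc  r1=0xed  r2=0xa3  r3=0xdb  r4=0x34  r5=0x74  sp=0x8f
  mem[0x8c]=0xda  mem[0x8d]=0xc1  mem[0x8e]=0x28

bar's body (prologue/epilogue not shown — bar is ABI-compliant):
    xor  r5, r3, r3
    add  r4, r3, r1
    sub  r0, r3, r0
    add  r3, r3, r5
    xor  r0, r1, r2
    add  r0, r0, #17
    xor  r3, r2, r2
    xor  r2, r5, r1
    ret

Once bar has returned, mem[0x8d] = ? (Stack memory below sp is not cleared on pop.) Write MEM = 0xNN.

MEM = 0xa3

prologue: push r0 → mem[0x8e]=0xfc, sp=0x8e
prologue: push r2 → mem[0x8d]=0xa3, sp=0x8d
body[0] xor  r5, r3, r3 → r5=0x00
body[1] add  r4, r3, r1 → r4=0xc8
body[2] sub  r0, r3, r0 → r0=0xdf
body[3] add  r3, r3, r5 → r3=0xdb
body[4] xor  r0, r1, r2 → r0=0x4e
body[5] add  r0, r0, #17 → r0=0x5f
body[6] xor  r3, r2, r2 → r3=0x00
body[7] xor  r2, r5, r1 → r2=0xed
epilogue: pop r2=0xa3, sp=0x8e
epilogue: pop r0=0xfc, sp=0x8f
prologue pushed ['r0', 'r2'] at ['0x8e', '0x8d']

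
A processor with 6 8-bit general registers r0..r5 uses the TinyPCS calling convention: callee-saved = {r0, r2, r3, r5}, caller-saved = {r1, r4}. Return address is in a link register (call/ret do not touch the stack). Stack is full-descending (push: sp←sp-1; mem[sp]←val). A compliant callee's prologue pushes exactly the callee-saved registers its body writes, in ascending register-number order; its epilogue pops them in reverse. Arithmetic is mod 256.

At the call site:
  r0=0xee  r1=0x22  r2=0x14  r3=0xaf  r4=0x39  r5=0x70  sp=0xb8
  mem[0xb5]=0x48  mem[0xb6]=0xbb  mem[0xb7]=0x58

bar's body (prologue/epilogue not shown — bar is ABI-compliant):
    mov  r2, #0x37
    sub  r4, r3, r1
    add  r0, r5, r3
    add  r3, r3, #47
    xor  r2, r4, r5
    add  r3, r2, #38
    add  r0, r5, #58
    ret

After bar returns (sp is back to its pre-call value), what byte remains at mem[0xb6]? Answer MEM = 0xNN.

MEM = 0x14

prologue: push r0 → mem[0xb7]=0xee, sp=0xb7
prologue: push r2 → mem[0xb6]=0x14, sp=0xb6
prologue: push r3 → mem[0xb5]=0xaf, sp=0xb5
body[0] mov  r2, #0x37 → r2=0x37
body[1] sub  r4, r3, r1 → r4=0x8d
body[2] add  r0, r5, r3 → r0=0x1f
body[3] add  r3, r3, #47 → r3=0xde
body[4] xor  r2, r4, r5 → r2=0xfd
body[5] add  r3, r2, #38 → r3=0x23
body[6] add  r0, r5, #58 → r0=0xaa
epilogue: pop r3=0xaf, sp=0xb6
epilogue: pop r2=0x14, sp=0xb7
epilogue: pop r0=0xee, sp=0xb8
prologue pushed ['r0', 'r2', 'r3'] at ['0xb7', '0xb6', '0xb5']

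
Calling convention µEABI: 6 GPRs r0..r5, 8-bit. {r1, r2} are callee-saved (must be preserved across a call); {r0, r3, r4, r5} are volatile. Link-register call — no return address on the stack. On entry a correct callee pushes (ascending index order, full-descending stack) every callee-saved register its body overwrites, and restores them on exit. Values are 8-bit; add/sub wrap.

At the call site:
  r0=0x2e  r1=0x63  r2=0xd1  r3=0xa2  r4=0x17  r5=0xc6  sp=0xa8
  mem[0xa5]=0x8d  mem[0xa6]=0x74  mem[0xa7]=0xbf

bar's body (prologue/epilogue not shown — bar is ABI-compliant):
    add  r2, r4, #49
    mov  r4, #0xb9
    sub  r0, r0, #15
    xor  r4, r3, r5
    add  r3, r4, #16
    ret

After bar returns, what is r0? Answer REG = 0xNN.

REG = 0x1f

prologue: push r2 -> mem[0xa7]=0xd1, sp=0xa7
body[0] add  r2, r4, #49 -> r2=0x48
body[1] mov  r4, #0xb9 -> r4=0xb9
body[2] sub  r0, r0, #15 -> r0=0x1f
body[3] xor  r4, r3, r5 -> r4=0x64
body[4] add  r3, r4, #16 -> r3=0x74
epilogue: pop r2=0xd1, sp=0xa8
r0 is caller-saved -> body value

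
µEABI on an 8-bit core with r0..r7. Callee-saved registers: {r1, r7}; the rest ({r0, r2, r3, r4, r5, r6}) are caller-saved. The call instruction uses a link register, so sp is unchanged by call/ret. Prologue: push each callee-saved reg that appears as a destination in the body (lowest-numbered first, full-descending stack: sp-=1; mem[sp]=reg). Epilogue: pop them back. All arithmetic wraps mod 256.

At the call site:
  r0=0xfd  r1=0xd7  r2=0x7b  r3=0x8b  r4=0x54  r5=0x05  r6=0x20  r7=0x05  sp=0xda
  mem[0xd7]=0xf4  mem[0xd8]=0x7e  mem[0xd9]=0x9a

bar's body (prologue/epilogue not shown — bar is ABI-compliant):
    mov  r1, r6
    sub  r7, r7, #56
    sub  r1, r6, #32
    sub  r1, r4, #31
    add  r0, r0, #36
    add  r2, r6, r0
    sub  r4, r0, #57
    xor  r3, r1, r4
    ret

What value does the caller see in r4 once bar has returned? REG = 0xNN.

prologue: push r1 → mem[0xd9]=0xd7, sp=0xd9
prologue: push r7 → mem[0xd8]=0x05, sp=0xd8
body[0] mov  r1, r6 → r1=0x20
body[1] sub  r7, r7, #56 → r7=0xcd
body[2] sub  r1, r6, #32 → r1=0x00
body[3] sub  r1, r4, #31 → r1=0x35
body[4] add  r0, r0, #36 → r0=0x21
body[5] add  r2, r6, r0 → r2=0x41
body[6] sub  r4, r0, #57 → r4=0xe8
body[7] xor  r3, r1, r4 → r3=0xdd
epilogue: pop r7=0x05, sp=0xd9
epilogue: pop r1=0xd7, sp=0xda
r4 is caller-saved → body value

REG = 0xe8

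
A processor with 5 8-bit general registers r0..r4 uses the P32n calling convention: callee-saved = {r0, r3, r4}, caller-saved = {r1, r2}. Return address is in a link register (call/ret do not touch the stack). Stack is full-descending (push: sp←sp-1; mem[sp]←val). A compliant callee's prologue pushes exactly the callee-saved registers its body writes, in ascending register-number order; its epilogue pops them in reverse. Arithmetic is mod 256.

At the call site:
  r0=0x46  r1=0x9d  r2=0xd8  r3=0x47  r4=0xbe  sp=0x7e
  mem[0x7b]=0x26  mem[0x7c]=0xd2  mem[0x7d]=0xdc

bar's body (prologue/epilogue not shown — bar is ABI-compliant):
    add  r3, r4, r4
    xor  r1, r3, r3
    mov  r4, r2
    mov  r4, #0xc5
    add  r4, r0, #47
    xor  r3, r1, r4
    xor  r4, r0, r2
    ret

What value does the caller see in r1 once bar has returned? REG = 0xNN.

prologue: push r3 → mem[0x7d]=0x47, sp=0x7d
prologue: push r4 → mem[0x7c]=0xbe, sp=0x7c
body[0] add  r3, r4, r4 → r3=0x7c
body[1] xor  r1, r3, r3 → r1=0x00
body[2] mov  r4, r2 → r4=0xd8
body[3] mov  r4, #0xc5 → r4=0xc5
body[4] add  r4, r0, #47 → r4=0x75
body[5] xor  r3, r1, r4 → r3=0x75
body[6] xor  r4, r0, r2 → r4=0x9e
epilogue: pop r4=0xbe, sp=0x7d
epilogue: pop r3=0x47, sp=0x7e
r1 is caller-saved → body value

REG = 0x00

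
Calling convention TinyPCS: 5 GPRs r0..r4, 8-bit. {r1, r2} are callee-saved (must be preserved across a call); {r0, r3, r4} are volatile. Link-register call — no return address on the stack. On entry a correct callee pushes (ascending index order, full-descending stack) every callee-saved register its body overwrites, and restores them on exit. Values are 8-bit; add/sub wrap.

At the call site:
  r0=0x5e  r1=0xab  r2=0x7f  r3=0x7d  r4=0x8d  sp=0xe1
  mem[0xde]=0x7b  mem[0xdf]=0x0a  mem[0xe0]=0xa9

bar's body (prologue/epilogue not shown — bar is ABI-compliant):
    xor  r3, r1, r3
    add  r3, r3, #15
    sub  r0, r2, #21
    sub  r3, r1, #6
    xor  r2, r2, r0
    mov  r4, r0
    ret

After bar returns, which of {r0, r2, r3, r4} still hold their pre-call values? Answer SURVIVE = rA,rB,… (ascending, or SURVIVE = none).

SURVIVE = r2

prologue: push r2 → mem[0xe0]=0x7f, sp=0xe0
body[0] xor  r3, r1, r3 → r3=0xd6
body[1] add  r3, r3, #15 → r3=0xe5
body[2] sub  r0, r2, #21 → r0=0x6a
body[3] sub  r3, r1, #6 → r3=0xa5
body[4] xor  r2, r2, r0 → r2=0x15
body[5] mov  r4, r0 → r4=0x6a
epilogue: pop r2=0x7f, sp=0xe1
r0: caller-saved, written=True
r2: callee-saved, written=True
r3: caller-saved, written=True
r4: caller-saved, written=True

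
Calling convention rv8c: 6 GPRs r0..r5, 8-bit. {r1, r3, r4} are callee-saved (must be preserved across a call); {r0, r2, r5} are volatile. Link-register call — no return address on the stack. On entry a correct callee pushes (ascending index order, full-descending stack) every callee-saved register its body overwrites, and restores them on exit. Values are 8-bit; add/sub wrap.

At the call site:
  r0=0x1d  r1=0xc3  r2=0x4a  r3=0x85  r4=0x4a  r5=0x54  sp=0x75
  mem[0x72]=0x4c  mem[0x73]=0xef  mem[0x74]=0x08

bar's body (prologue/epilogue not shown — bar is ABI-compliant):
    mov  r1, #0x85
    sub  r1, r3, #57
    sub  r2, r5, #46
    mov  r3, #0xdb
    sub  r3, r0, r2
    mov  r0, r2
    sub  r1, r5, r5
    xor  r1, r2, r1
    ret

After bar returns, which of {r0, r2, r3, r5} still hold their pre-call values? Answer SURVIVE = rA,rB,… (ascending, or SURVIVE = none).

prologue: push r1 -> mem[0x74]=0xc3, sp=0x74
prologue: push r3 -> mem[0x73]=0x85, sp=0x73
body[0] mov  r1, #0x85 -> r1=0x85
body[1] sub  r1, r3, #57 -> r1=0x4c
body[2] sub  r2, r5, #46 -> r2=0x26
body[3] mov  r3, #0xdb -> r3=0xdb
body[4] sub  r3, r0, r2 -> r3=0xf7
body[5] mov  r0, r2 -> r0=0x26
body[6] sub  r1, r5, r5 -> r1=0x00
body[7] xor  r1, r2, r1 -> r1=0x26
epilogue: pop r3=0x85, sp=0x74
epilogue: pop r1=0xc3, sp=0x75
r0: caller-saved, written=True
r2: caller-saved, written=True
r3: callee-saved, written=True
r5: caller-saved, written=False

SURVIVE = r3,r5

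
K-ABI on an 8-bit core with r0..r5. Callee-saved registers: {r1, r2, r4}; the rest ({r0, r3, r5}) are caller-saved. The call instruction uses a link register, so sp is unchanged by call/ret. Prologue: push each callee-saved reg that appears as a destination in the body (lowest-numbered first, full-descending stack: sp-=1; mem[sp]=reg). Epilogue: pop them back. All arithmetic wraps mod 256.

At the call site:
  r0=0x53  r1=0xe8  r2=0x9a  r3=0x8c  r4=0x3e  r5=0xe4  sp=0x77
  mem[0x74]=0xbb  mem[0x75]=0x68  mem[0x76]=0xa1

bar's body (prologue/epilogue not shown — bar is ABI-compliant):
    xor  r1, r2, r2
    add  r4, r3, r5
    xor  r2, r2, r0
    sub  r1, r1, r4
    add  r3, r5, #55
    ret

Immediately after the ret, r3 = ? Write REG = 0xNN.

prologue: push r1 → mem[0x76]=0xe8, sp=0x76
prologue: push r2 → mem[0x75]=0x9a, sp=0x75
prologue: push r4 → mem[0x74]=0x3e, sp=0x74
body[0] xor  r1, r2, r2 → r1=0x00
body[1] add  r4, r3, r5 → r4=0x70
body[2] xor  r2, r2, r0 → r2=0xc9
body[3] sub  r1, r1, r4 → r1=0x90
body[4] add  r3, r5, #55 → r3=0x1b
epilogue: pop r4=0x3e, sp=0x75
epilogue: pop r2=0x9a, sp=0x76
epilogue: pop r1=0xe8, sp=0x77
r3 is caller-saved → body value

REG = 0x1b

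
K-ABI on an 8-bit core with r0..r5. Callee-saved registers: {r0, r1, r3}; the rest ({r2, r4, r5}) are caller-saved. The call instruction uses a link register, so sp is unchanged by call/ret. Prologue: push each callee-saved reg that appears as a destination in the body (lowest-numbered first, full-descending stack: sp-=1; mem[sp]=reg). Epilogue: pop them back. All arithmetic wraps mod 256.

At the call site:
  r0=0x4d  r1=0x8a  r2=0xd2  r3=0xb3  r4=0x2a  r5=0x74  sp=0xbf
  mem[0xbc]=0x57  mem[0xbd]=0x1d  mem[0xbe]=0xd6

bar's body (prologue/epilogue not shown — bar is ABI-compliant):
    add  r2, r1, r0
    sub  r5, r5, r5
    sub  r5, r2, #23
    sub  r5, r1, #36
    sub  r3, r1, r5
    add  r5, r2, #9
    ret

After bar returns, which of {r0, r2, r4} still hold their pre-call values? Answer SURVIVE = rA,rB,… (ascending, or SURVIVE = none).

prologue: push r3 → mem[0xbe]=0xb3, sp=0xbe
body[0] add  r2, r1, r0 → r2=0xd7
body[1] sub  r5, r5, r5 → r5=0x00
body[2] sub  r5, r2, #23 → r5=0xc0
body[3] sub  r5, r1, #36 → r5=0x66
body[4] sub  r3, r1, r5 → r3=0x24
body[5] add  r5, r2, #9 → r5=0xe0
epilogue: pop r3=0xb3, sp=0xbf
r0: callee-saved, written=False
r2: caller-saved, written=True
r4: caller-saved, written=False

SURVIVE = r0,r4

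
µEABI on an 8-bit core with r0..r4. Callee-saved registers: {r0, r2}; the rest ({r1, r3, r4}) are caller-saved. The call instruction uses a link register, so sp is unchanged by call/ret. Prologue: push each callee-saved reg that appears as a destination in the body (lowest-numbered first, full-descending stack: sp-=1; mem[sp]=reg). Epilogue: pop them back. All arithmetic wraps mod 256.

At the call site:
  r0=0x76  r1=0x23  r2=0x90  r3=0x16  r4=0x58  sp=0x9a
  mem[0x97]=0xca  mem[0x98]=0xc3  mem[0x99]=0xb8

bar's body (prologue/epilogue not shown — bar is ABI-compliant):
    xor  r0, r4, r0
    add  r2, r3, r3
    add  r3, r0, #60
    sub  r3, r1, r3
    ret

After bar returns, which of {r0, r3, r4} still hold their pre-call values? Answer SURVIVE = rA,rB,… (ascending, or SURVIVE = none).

SURVIVE = r0,r4

prologue: push r0 -> mem[0x99]=0x76, sp=0x99
prologue: push r2 -> mem[0x98]=0x90, sp=0x98
body[0] xor  r0, r4, r0 -> r0=0x2e
body[1] add  r2, r3, r3 -> r2=0x2c
body[2] add  r3, r0, #60 -> r3=0x6a
body[3] sub  r3, r1, r3 -> r3=0xb9
epilogue: pop r2=0x90, sp=0x99
epilogue: pop r0=0x76, sp=0x9a
r0: callee-saved, written=True
r3: caller-saved, written=True
r4: caller-saved, written=False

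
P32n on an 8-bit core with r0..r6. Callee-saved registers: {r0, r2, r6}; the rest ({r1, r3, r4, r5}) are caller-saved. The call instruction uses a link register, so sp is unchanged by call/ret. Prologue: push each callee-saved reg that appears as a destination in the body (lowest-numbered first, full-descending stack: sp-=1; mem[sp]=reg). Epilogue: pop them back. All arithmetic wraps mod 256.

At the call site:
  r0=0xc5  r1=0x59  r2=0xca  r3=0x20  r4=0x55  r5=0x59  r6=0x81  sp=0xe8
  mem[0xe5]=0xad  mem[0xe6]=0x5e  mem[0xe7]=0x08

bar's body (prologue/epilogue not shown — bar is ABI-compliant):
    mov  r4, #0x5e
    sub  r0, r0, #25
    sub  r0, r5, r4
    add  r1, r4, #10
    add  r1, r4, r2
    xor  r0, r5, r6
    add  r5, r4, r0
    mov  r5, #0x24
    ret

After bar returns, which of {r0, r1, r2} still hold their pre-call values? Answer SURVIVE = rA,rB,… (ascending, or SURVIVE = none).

SURVIVE = r0,r2

prologue: push r0 → mem[0xe7]=0xc5, sp=0xe7
body[0] mov  r4, #0x5e → r4=0x5e
body[1] sub  r0, r0, #25 → r0=0xac
body[2] sub  r0, r5, r4 → r0=0xfb
body[3] add  r1, r4, #10 → r1=0x68
body[4] add  r1, r4, r2 → r1=0x28
body[5] xor  r0, r5, r6 → r0=0xd8
body[6] add  r5, r4, r0 → r5=0x36
body[7] mov  r5, #0x24 → r5=0x24
epilogue: pop r0=0xc5, sp=0xe8
r0: callee-saved, written=True
r1: caller-saved, written=True
r2: callee-saved, written=False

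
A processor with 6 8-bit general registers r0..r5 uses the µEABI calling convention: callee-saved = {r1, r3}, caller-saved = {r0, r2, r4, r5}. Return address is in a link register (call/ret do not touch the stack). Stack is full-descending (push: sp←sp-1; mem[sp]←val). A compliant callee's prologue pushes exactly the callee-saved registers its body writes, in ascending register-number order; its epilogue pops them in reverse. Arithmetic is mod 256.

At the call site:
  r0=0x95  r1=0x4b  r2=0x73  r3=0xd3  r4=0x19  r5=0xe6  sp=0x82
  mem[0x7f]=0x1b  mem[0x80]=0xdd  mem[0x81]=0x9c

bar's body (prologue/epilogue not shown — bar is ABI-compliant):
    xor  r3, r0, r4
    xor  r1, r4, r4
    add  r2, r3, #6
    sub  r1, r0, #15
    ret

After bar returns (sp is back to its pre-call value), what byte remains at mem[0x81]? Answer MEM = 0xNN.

MEM = 0x4b

prologue: push r1 -> mem[0x81]=0x4b, sp=0x81
prologue: push r3 -> mem[0x80]=0xd3, sp=0x80
body[0] xor  r3, r0, r4 -> r3=0x8c
body[1] xor  r1, r4, r4 -> r1=0x00
body[2] add  r2, r3, #6 -> r2=0x92
body[3] sub  r1, r0, #15 -> r1=0x86
epilogue: pop r3=0xd3, sp=0x81
epilogue: pop r1=0x4b, sp=0x82
prologue pushed ['r1', 'r3'] at ['0x81', '0x80']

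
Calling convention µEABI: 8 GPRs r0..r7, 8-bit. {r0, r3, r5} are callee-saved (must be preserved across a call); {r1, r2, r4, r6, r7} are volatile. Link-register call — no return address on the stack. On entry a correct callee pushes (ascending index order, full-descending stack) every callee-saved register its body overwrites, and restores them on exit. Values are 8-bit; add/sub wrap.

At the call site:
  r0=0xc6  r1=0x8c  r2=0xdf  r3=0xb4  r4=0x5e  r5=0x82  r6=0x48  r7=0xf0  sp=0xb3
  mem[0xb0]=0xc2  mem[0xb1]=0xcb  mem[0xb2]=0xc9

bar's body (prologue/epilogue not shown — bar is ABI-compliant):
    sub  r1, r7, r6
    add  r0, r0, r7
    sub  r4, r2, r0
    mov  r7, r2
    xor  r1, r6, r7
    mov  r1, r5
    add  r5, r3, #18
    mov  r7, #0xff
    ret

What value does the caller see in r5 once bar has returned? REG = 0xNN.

prologue: push r0 → mem[0xb2]=0xc6, sp=0xb2
prologue: push r5 → mem[0xb1]=0x82, sp=0xb1
body[0] sub  r1, r7, r6 → r1=0xa8
body[1] add  r0, r0, r7 → r0=0xb6
body[2] sub  r4, r2, r0 → r4=0x29
body[3] mov  r7, r2 → r7=0xdf
body[4] xor  r1, r6, r7 → r1=0x97
body[5] mov  r1, r5 → r1=0x82
body[6] add  r5, r3, #18 → r5=0xc6
body[7] mov  r7, #0xff → r7=0xff
epilogue: pop r5=0x82, sp=0xb2
epilogue: pop r0=0xc6, sp=0xb3
r5 is callee-saved → restored

REG = 0x82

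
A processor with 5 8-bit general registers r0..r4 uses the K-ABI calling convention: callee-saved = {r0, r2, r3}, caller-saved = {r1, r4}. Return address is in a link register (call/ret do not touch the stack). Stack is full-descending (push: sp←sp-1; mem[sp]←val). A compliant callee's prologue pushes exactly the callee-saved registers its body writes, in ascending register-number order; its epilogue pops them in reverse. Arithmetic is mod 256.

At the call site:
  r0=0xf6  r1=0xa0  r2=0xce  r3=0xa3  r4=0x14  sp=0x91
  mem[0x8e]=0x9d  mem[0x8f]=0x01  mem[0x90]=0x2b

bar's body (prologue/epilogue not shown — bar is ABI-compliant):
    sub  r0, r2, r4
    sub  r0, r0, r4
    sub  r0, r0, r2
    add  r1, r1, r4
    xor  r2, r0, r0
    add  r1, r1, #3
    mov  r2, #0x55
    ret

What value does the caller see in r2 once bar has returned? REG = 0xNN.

REG = 0xce

prologue: push r0 -> mem[0x90]=0xf6, sp=0x90
prologue: push r2 -> mem[0x8f]=0xce, sp=0x8f
body[0] sub  r0, r2, r4 -> r0=0xba
body[1] sub  r0, r0, r4 -> r0=0xa6
body[2] sub  r0, r0, r2 -> r0=0xd8
body[3] add  r1, r1, r4 -> r1=0xb4
body[4] xor  r2, r0, r0 -> r2=0x00
body[5] add  r1, r1, #3 -> r1=0xb7
body[6] mov  r2, #0x55 -> r2=0x55
epilogue: pop r2=0xce, sp=0x90
epilogue: pop r0=0xf6, sp=0x91
r2 is callee-saved -> restored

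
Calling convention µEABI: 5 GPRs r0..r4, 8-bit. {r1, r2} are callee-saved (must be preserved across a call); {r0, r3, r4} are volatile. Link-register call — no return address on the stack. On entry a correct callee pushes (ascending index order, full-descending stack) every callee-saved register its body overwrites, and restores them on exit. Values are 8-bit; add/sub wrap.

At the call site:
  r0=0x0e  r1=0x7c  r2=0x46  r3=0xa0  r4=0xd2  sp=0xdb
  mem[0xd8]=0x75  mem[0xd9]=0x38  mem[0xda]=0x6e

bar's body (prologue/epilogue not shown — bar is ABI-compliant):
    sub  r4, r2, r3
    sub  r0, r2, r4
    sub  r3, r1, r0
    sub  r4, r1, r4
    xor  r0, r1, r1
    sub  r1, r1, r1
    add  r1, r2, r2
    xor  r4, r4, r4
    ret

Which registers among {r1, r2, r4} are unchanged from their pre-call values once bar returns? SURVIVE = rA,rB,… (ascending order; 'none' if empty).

SURVIVE = r1,r2

prologue: push r1 → mem[0xda]=0x7c, sp=0xda
body[0] sub  r4, r2, r3 → r4=0xa6
body[1] sub  r0, r2, r4 → r0=0xa0
body[2] sub  r3, r1, r0 → r3=0xdc
body[3] sub  r4, r1, r4 → r4=0xd6
body[4] xor  r0, r1, r1 → r0=0x00
body[5] sub  r1, r1, r1 → r1=0x00
body[6] add  r1, r2, r2 → r1=0x8c
body[7] xor  r4, r4, r4 → r4=0x00
epilogue: pop r1=0x7c, sp=0xdb
r1: callee-saved, written=True
r2: callee-saved, written=False
r4: caller-saved, written=True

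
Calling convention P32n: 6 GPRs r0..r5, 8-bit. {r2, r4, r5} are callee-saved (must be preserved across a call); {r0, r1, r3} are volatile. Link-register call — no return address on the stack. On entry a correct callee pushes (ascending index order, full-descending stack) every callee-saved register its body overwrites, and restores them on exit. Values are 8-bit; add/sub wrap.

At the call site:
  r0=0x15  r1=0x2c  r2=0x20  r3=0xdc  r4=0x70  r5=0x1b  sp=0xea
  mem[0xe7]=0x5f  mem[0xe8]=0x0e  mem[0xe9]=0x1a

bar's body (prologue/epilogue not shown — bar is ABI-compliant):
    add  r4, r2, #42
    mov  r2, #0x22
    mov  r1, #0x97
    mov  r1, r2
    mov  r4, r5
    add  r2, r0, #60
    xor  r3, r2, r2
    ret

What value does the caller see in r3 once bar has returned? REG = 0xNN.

prologue: push r2 → mem[0xe9]=0x20, sp=0xe9
prologue: push r4 → mem[0xe8]=0x70, sp=0xe8
body[0] add  r4, r2, #42 → r4=0x4a
body[1] mov  r2, #0x22 → r2=0x22
body[2] mov  r1, #0x97 → r1=0x97
body[3] mov  r1, r2 → r1=0x22
body[4] mov  r4, r5 → r4=0x1b
body[5] add  r2, r0, #60 → r2=0x51
body[6] xor  r3, r2, r2 → r3=0x00
epilogue: pop r4=0x70, sp=0xe9
epilogue: pop r2=0x20, sp=0xea
r3 is caller-saved → body value

REG = 0x00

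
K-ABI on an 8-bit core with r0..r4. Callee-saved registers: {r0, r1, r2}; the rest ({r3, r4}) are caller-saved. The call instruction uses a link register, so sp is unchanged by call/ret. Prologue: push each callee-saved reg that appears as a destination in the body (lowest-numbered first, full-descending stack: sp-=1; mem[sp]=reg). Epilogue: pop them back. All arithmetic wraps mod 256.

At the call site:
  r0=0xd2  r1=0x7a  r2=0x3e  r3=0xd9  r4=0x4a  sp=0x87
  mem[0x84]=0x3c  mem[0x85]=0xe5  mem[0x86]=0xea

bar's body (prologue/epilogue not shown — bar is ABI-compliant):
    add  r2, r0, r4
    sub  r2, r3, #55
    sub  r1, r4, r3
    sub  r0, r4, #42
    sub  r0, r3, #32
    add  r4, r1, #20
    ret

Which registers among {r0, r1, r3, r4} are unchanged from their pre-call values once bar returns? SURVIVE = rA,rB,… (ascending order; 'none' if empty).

prologue: push r0 → mem[0x86]=0xd2, sp=0x86
prologue: push r1 → mem[0x85]=0x7a, sp=0x85
prologue: push r2 → mem[0x84]=0x3e, sp=0x84
body[0] add  r2, r0, r4 → r2=0x1c
body[1] sub  r2, r3, #55 → r2=0xa2
body[2] sub  r1, r4, r3 → r1=0x71
body[3] sub  r0, r4, #42 → r0=0x20
body[4] sub  r0, r3, #32 → r0=0xb9
body[5] add  r4, r1, #20 → r4=0x85
epilogue: pop r2=0x3e, sp=0x85
epilogue: pop r1=0x7a, sp=0x86
epilogue: pop r0=0xd2, sp=0x87
r0: callee-saved, written=True
r1: callee-saved, written=True
r3: caller-saved, written=False
r4: caller-saved, written=True

SURVIVE = r0,r1,r3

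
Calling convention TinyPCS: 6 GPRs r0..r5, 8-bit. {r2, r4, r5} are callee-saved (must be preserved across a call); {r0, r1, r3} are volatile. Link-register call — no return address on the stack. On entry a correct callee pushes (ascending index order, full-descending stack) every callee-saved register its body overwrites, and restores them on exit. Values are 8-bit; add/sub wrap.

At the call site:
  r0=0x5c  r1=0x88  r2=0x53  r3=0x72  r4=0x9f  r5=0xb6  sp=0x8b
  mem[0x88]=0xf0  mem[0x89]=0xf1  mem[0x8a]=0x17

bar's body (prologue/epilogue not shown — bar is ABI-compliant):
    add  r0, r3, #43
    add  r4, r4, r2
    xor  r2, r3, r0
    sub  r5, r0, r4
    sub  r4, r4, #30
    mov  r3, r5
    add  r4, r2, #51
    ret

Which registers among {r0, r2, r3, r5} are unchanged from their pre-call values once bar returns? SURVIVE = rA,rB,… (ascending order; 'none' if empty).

SURVIVE = r2,r5

prologue: push r2 → mem[0x8a]=0x53, sp=0x8a
prologue: push r4 → mem[0x89]=0x9f, sp=0x89
prologue: push r5 → mem[0x88]=0xb6, sp=0x88
body[0] add  r0, r3, #43 → r0=0x9d
body[1] add  r4, r4, r2 → r4=0xf2
body[2] xor  r2, r3, r0 → r2=0xef
body[3] sub  r5, r0, r4 → r5=0xab
body[4] sub  r4, r4, #30 → r4=0xd4
body[5] mov  r3, r5 → r3=0xab
body[6] add  r4, r2, #51 → r4=0x22
epilogue: pop r5=0xb6, sp=0x89
epilogue: pop r4=0x9f, sp=0x8a
epilogue: pop r2=0x53, sp=0x8b
r0: caller-saved, written=True
r2: callee-saved, written=True
r3: caller-saved, written=True
r5: callee-saved, written=True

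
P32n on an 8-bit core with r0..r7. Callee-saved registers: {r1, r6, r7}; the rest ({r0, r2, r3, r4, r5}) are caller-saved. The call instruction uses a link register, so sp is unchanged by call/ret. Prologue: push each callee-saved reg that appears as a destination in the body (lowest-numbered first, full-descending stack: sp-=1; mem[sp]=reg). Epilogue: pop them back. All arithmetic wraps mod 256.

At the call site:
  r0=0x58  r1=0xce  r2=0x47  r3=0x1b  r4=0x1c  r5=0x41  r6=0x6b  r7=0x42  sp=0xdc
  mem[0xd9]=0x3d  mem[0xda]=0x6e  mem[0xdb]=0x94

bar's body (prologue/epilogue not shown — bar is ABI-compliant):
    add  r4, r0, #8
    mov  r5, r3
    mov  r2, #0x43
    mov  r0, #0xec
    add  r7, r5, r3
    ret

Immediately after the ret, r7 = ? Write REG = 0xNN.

REG = 0x42

prologue: push r7 → mem[0xdb]=0x42, sp=0xdb
body[0] add  r4, r0, #8 → r4=0x60
body[1] mov  r5, r3 → r5=0x1b
body[2] mov  r2, #0x43 → r2=0x43
body[3] mov  r0, #0xec → r0=0xec
body[4] add  r7, r5, r3 → r7=0x36
epilogue: pop r7=0x42, sp=0xdc
r7 is callee-saved → restored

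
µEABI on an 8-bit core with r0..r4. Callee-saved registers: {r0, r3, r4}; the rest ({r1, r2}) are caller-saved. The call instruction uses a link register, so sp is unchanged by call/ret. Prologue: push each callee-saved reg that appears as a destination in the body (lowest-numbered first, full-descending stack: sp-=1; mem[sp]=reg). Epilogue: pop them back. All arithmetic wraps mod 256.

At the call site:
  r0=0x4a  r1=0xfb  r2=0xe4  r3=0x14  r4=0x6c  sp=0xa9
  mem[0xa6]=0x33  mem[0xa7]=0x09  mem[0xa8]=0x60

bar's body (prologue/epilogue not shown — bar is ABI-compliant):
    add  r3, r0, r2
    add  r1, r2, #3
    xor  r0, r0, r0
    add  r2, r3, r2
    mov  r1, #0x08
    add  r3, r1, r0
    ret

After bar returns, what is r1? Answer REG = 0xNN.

REG = 0x08

prologue: push r0 -> mem[0xa8]=0x4a, sp=0xa8
prologue: push r3 -> mem[0xa7]=0x14, sp=0xa7
body[0] add  r3, r0, r2 -> r3=0x2e
body[1] add  r1, r2, #3 -> r1=0xe7
body[2] xor  r0, r0, r0 -> r0=0x00
body[3] add  r2, r3, r2 -> r2=0x12
body[4] mov  r1, #0x08 -> r1=0x08
body[5] add  r3, r1, r0 -> r3=0x08
epilogue: pop r3=0x14, sp=0xa8
epilogue: pop r0=0x4a, sp=0xa9
r1 is caller-saved -> body value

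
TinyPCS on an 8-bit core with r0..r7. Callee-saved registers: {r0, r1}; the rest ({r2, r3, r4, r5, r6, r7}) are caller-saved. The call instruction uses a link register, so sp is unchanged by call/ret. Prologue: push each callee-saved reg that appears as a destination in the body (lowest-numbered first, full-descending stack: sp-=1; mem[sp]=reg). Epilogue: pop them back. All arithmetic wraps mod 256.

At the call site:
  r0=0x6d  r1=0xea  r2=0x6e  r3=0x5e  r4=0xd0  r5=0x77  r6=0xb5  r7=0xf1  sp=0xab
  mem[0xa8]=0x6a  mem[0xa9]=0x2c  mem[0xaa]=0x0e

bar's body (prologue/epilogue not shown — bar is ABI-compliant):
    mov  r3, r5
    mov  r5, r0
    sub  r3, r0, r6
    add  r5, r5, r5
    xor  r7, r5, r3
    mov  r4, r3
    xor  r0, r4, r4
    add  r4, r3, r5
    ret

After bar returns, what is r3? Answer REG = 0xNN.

REG = 0xb8

prologue: push r0 -> mem[0xaa]=0x6d, sp=0xaa
body[0] mov  r3, r5 -> r3=0x77
body[1] mov  r5, r0 -> r5=0x6d
body[2] sub  r3, r0, r6 -> r3=0xb8
body[3] add  r5, r5, r5 -> r5=0xda
body[4] xor  r7, r5, r3 -> r7=0x62
body[5] mov  r4, r3 -> r4=0xb8
body[6] xor  r0, r4, r4 -> r0=0x00
body[7] add  r4, r3, r5 -> r4=0x92
epilogue: pop r0=0x6d, sp=0xab
r3 is caller-saved -> body value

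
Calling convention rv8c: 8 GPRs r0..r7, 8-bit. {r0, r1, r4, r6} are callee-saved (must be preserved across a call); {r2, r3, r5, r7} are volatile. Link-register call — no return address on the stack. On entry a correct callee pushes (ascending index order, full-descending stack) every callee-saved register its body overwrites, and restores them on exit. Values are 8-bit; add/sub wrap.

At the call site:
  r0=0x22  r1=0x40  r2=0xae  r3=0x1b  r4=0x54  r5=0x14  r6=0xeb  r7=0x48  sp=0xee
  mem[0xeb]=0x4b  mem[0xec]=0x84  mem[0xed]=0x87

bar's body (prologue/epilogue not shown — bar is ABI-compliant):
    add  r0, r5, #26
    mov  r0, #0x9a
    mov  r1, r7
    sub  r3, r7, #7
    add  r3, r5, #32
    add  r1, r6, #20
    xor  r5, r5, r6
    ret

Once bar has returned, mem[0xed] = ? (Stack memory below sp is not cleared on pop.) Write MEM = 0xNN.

prologue: push r0 -> mem[0xed]=0x22, sp=0xed
prologue: push r1 -> mem[0xec]=0x40, sp=0xec
body[0] add  r0, r5, #26 -> r0=0x2e
body[1] mov  r0, #0x9a -> r0=0x9a
body[2] mov  r1, r7 -> r1=0x48
body[3] sub  r3, r7, #7 -> r3=0x41
body[4] add  r3, r5, #32 -> r3=0x34
body[5] add  r1, r6, #20 -> r1=0xff
body[6] xor  r5, r5, r6 -> r5=0xff
epilogue: pop r1=0x40, sp=0xed
epilogue: pop r0=0x22, sp=0xee
prologue pushed ['r0', 'r1'] at ['0xed', '0xec']

MEM = 0x22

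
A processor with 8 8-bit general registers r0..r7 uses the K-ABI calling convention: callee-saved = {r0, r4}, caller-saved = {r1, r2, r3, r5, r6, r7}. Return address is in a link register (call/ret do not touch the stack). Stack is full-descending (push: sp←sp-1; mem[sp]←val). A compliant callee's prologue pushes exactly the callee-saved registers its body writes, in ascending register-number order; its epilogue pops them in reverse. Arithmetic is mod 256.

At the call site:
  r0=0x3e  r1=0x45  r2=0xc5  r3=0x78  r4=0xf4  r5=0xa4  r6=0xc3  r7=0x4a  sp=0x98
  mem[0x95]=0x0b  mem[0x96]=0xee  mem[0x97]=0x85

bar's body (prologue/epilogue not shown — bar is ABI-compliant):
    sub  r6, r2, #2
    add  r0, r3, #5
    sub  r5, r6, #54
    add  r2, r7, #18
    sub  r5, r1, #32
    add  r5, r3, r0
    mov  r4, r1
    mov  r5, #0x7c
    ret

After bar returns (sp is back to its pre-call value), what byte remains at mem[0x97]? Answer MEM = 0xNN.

MEM = 0x3e

prologue: push r0 -> mem[0x97]=0x3e, sp=0x97
prologue: push r4 -> mem[0x96]=0xf4, sp=0x96
body[0] sub  r6, r2, #2 -> r6=0xc3
body[1] add  r0, r3, #5 -> r0=0x7d
body[2] sub  r5, r6, #54 -> r5=0x8d
body[3] add  r2, r7, #18 -> r2=0x5c
body[4] sub  r5, r1, #32 -> r5=0x25
body[5] add  r5, r3, r0 -> r5=0xf5
body[6] mov  r4, r1 -> r4=0x45
body[7] mov  r5, #0x7c -> r5=0x7c
epilogue: pop r4=0xf4, sp=0x97
epilogue: pop r0=0x3e, sp=0x98
prologue pushed ['r0', 'r4'] at ['0x97', '0x96']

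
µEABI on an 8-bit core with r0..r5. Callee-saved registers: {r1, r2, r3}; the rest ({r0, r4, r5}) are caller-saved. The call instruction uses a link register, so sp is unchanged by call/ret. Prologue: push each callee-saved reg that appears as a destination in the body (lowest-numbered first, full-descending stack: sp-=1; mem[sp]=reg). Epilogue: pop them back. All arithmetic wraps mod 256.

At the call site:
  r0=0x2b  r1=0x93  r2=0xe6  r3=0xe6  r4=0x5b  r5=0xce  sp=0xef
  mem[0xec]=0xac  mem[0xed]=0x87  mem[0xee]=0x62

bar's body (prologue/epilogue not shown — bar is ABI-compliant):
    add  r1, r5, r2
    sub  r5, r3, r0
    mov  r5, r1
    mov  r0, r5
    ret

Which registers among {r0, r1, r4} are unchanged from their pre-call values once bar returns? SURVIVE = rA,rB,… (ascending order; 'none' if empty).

SURVIVE = r1,r4

prologue: push r1 -> mem[0xee]=0x93, sp=0xee
body[0] add  r1, r5, r2 -> r1=0xb4
body[1] sub  r5, r3, r0 -> r5=0xbb
body[2] mov  r5, r1 -> r5=0xb4
body[3] mov  r0, r5 -> r0=0xb4
epilogue: pop r1=0x93, sp=0xef
r0: caller-saved, written=True
r1: callee-saved, written=True
r4: caller-saved, written=False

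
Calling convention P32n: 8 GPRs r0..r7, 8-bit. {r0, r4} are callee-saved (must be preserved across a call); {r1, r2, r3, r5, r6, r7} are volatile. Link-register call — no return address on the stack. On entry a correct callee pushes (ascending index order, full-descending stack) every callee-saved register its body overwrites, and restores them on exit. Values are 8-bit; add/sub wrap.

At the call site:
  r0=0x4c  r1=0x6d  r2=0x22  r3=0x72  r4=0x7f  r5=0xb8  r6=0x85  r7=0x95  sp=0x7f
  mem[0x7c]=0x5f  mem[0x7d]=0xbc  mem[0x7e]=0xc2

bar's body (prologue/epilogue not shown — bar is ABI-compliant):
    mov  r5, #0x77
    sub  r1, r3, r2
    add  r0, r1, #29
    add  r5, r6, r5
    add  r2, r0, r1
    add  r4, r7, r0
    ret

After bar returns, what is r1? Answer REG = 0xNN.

prologue: push r0 → mem[0x7e]=0x4c, sp=0x7e
prologue: push r4 → mem[0x7d]=0x7f, sp=0x7d
body[0] mov  r5, #0x77 → r5=0x77
body[1] sub  r1, r3, r2 → r1=0x50
body[2] add  r0, r1, #29 → r0=0x6d
body[3] add  r5, r6, r5 → r5=0xfc
body[4] add  r2, r0, r1 → r2=0xbd
body[5] add  r4, r7, r0 → r4=0x02
epilogue: pop r4=0x7f, sp=0x7e
epilogue: pop r0=0x4c, sp=0x7f
r1 is caller-saved → body value

REG = 0x50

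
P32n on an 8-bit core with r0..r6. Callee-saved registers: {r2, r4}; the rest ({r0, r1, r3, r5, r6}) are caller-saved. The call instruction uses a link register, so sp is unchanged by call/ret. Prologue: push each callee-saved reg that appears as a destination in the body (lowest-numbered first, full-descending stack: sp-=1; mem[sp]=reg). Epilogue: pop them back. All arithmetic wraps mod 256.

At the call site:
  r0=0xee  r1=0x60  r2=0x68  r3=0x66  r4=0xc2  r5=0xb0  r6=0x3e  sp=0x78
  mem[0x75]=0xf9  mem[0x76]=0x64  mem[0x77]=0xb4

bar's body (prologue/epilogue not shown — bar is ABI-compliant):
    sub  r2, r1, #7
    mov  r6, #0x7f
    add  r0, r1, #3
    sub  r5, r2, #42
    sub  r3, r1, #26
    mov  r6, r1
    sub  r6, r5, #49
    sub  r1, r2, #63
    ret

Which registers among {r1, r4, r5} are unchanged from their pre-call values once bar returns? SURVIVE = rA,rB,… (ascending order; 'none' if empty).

SURVIVE = r4

prologue: push r2 → mem[0x77]=0x68, sp=0x77
body[0] sub  r2, r1, #7 → r2=0x59
body[1] mov  r6, #0x7f → r6=0x7f
body[2] add  r0, r1, #3 → r0=0x63
body[3] sub  r5, r2, #42 → r5=0x2f
body[4] sub  r3, r1, #26 → r3=0x46
body[5] mov  r6, r1 → r6=0x60
body[6] sub  r6, r5, #49 → r6=0xfe
body[7] sub  r1, r2, #63 → r1=0x1a
epilogue: pop r2=0x68, sp=0x78
r1: caller-saved, written=True
r4: callee-saved, written=False
r5: caller-saved, written=True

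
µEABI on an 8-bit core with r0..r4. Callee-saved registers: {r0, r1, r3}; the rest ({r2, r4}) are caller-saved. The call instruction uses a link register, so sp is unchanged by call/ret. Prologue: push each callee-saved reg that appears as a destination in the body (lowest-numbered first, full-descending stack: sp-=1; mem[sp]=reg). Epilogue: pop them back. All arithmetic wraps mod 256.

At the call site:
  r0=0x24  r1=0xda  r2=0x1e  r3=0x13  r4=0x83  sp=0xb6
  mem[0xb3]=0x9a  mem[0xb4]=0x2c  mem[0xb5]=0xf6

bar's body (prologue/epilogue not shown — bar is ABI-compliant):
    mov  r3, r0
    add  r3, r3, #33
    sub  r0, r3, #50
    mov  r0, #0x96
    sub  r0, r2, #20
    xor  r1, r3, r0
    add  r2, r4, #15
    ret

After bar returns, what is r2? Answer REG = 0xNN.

prologue: push r0 → mem[0xb5]=0x24, sp=0xb5
prologue: push r1 → mem[0xb4]=0xda, sp=0xb4
prologue: push r3 → mem[0xb3]=0x13, sp=0xb3
body[0] mov  r3, r0 → r3=0x24
body[1] add  r3, r3, #33 → r3=0x45
body[2] sub  r0, r3, #50 → r0=0x13
body[3] mov  r0, #0x96 → r0=0x96
body[4] sub  r0, r2, #20 → r0=0x0a
body[5] xor  r1, r3, r0 → r1=0x4f
body[6] add  r2, r4, #15 → r2=0x92
epilogue: pop r3=0x13, sp=0xb4
epilogue: pop r1=0xda, sp=0xb5
epilogue: pop r0=0x24, sp=0xb6
r2 is caller-saved → body value

REG = 0x92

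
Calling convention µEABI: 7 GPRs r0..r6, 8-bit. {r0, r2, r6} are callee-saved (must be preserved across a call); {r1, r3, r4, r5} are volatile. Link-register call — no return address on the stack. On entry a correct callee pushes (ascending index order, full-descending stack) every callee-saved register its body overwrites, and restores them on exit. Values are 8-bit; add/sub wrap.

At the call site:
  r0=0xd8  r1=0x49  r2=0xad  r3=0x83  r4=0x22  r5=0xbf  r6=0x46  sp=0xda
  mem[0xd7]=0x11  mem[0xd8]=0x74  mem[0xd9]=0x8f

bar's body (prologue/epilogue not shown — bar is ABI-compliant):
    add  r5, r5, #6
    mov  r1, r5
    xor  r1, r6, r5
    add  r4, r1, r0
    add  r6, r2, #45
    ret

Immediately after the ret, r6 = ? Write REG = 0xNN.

REG = 0x46

prologue: push r6 → mem[0xd9]=0x46, sp=0xd9
body[0] add  r5, r5, #6 → r5=0xc5
body[1] mov  r1, r5 → r1=0xc5
body[2] xor  r1, r6, r5 → r1=0x83
body[3] add  r4, r1, r0 → r4=0x5b
body[4] add  r6, r2, #45 → r6=0xda
epilogue: pop r6=0x46, sp=0xda
r6 is callee-saved → restored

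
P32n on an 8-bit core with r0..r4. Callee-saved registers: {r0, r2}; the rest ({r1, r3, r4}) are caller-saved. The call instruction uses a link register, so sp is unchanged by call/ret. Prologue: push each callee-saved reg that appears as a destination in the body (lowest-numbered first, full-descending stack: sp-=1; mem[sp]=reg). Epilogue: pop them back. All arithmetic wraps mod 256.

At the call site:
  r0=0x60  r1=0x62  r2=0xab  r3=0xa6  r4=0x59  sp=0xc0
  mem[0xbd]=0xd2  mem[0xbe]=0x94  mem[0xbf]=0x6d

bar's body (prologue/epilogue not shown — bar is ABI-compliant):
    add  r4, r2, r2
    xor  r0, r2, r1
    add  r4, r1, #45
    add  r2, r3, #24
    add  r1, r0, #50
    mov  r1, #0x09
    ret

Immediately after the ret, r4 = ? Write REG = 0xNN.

REG = 0x8f

prologue: push r0 -> mem[0xbf]=0x60, sp=0xbf
prologue: push r2 -> mem[0xbe]=0xab, sp=0xbe
body[0] add  r4, r2, r2 -> r4=0x56
body[1] xor  r0, r2, r1 -> r0=0xc9
body[2] add  r4, r1, #45 -> r4=0x8f
body[3] add  r2, r3, #24 -> r2=0xbe
body[4] add  r1, r0, #50 -> r1=0xfb
body[5] mov  r1, #0x09 -> r1=0x09
epilogue: pop r2=0xab, sp=0xbf
epilogue: pop r0=0x60, sp=0xc0
r4 is caller-saved -> body value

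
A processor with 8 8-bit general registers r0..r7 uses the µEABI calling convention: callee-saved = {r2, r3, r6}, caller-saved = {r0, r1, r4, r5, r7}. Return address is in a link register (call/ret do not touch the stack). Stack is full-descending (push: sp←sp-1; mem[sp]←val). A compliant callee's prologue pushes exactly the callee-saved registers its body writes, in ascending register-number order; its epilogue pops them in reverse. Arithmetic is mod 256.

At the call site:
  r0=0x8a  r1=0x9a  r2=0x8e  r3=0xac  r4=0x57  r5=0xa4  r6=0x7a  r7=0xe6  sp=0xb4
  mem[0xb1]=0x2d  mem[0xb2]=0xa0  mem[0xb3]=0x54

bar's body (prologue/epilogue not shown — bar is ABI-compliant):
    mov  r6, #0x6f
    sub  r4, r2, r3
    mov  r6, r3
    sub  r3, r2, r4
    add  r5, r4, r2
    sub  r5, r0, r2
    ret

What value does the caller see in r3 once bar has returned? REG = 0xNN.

REG = 0xac

prologue: push r3 -> mem[0xb3]=0xac, sp=0xb3
prologue: push r6 -> mem[0xb2]=0x7a, sp=0xb2
body[0] mov  r6, #0x6f -> r6=0x6f
body[1] sub  r4, r2, r3 -> r4=0xe2
body[2] mov  r6, r3 -> r6=0xac
body[3] sub  r3, r2, r4 -> r3=0xac
body[4] add  r5, r4, r2 -> r5=0x70
body[5] sub  r5, r0, r2 -> r5=0xfc
epilogue: pop r6=0x7a, sp=0xb3
epilogue: pop r3=0xac, sp=0xb4
r3 is callee-saved -> restored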